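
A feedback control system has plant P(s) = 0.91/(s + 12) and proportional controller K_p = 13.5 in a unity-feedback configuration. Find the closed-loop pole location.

s = -24.29

Closed-loop transfer function: T(s) = K_p·P(s)/(1 + K_p·P(s)) = 12.29/(s + 12 + 12.29) = 12.29/(s + 24.29).
The closed-loop pole is at s = −24.29.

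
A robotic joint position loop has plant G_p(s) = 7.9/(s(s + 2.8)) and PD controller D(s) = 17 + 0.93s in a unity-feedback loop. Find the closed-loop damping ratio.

ζ = 0.438

Forward path: (17 + 0.93s)·7.9/(s(s+2.8)). The closed-loop characteristic equation is s² + (2.8 + 7.9·0.93)s + 7.9·17 = 0.
That is s² + 10.15s + 134.3 = 0, so ω_n = 11.59 rad/s and ζ = 10.15/(2·11.59) = 0.4378.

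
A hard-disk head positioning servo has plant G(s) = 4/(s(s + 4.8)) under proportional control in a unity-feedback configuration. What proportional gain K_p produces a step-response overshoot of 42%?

K_p = 20.3

From %OS = 100·exp(−πζ/√(1−ζ²)) = 42%, ζ = −ln(0.42)/√(π²+ln²(0.42)) = 0.2662.
Characteristic equation s² + 4.8s + 4K_p = 0 gives ζ = 4.8/(2√(4K_p)).
Setting ζ = 0.2662: √(4K_p) = 4.8/(2·0.2662) = 9.017, so K_p = 81.3/4 = 20.3.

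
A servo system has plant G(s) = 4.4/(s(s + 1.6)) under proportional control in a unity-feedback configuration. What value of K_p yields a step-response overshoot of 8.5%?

K_p = 0.382

From %OS = 100·exp(−πζ/√(1−ζ²)) = 8.5%, ζ = −ln(0.085)/√(π²+ln²(0.085)) = 0.6173.
Characteristic equation s² + 1.6s + 4.4K_p = 0 gives ζ = 1.6/(2√(4.4K_p)).
Setting ζ = 0.6173: √(4.4K_p) = 1.6/(2·0.6173) = 1.296, so K_p = 1.679/4.4 = 0.382.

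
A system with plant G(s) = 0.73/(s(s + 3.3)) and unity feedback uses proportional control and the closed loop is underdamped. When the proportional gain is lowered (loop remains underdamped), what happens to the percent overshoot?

ζ = 3.3/(2√(0.73K_p)) rises as K_p falls; higher damping means less overshoot.

decrease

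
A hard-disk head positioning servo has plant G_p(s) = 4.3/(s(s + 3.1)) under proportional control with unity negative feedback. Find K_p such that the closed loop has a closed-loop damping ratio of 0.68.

K_p = 1.21

Closed-loop characteristic equation: s² + 3.1s + K_p·4.3 = 0.
So ω_n = √(4.3K_p) and 2ζω_n = 3.1, giving ζ = 3.1/(2√(4.3K_p)).
Setting ζ = 0.68: √(4.3K_p) = 3.1/(2·0.68) = 2.279, so K_p = 5.196/4.3 = 1.21.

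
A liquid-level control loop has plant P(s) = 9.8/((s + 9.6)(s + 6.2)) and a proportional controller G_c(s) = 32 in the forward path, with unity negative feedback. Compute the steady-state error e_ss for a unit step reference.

The loop is type 0. Static position error constant K_pos = G_c(0)·P(0) = 32·0.1647 = 5.269.
Steady-state error to a unit step: e_ss = 1/(1+K_pos) = 1/6.269 = 0.16.

0.16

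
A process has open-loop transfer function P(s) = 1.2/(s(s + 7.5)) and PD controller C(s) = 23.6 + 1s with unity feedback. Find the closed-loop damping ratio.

ζ = 0.817

Forward path: (23.6 + 1s)·1.2/(s(s+7.5)). The closed-loop characteristic equation is s² + (7.5 + 1.2·1)s + 1.2·23.6 = 0.
That is s² + 8.7s + 28.32 = 0, so ω_n = 5.322 rad/s and ζ = 8.7/(2·5.322) = 0.8174.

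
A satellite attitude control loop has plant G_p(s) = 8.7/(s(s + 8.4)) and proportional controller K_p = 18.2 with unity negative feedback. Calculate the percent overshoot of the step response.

From 1 + K_pG_p(s) = 0: s² + 8.4s + 158.3 = 0 ⇒ ω_n = 12.58, ζ = 0.3338.
%OS = 100·exp(−πζ/√(1−ζ²)) = 100·exp(−π·0.3338/√0.8886) = 32.9%.

32.9%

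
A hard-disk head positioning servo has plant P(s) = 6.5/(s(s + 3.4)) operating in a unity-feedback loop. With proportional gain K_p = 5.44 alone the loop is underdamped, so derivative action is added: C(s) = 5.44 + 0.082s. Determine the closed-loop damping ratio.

Forward path: (5.44 + 0.082s)·6.5/(s(s+3.4)). The closed-loop characteristic equation is s² + (3.4 + 6.5·0.082)s + 6.5·5.44 = 0.
That is s² + 3.933s + 35.36 = 0, so ω_n = 5.946 rad/s and ζ = 3.933/(2·5.946) = 0.3307.

ζ = 0.331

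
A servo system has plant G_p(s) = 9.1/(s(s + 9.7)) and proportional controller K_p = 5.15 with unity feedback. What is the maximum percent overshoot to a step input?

Closed-loop characteristic equation: s² + 9.7s + 46.87 = 0, so ω_n = 6.846 rad/s and ζ = 9.7/(2·6.846) = 0.7085.
%OS = 100·exp(−πζ/√(1−ζ²)) = 100·exp(−π·0.7085/√0.4981) = 4.27%.

4.27%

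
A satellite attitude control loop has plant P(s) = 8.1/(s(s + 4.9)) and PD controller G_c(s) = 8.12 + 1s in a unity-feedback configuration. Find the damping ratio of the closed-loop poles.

ζ = 0.801

Forward path: (8.12 + 1s)·8.1/(s(s+4.9)). The closed-loop characteristic equation is s² + (4.9 + 8.1·1)s + 8.1·8.12 = 0.
That is s² + 13s + 65.77 = 0, so ω_n = 8.11 rad/s and ζ = 13/(2·8.11) = 0.8015.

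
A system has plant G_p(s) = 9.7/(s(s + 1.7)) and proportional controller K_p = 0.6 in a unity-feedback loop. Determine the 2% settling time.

The closed-loop denominator s² + 1.7s + 5.82 gives ω_n = √5.82 = 2.412 and ζ = 1.7/(2ω_n) = 0.3523.
2% settling time T_s ≈ 4/(ζω_n) = 4/0.85 = 4.71 s.

T_s ≈ 4.71 s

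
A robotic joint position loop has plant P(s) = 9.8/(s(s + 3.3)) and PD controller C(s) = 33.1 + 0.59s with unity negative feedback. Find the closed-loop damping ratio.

ζ = 0.252

Forward path: (33.1 + 0.59s)·9.8/(s(s+3.3)). The closed-loop characteristic equation is s² + (3.3 + 9.8·0.59)s + 9.8·33.1 = 0.
That is s² + 9.082s + 324.4 = 0, so ω_n = 18.01 rad/s and ζ = 9.082/(2·18.01) = 0.2521.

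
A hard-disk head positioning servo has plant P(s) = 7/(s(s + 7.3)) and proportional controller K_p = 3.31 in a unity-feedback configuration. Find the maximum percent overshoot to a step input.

2.59%

The closed-loop denominator s² + 7.3s + 23.17 gives ω_n = √23.17 = 4.814 and ζ = 7.3/(2ω_n) = 0.7583.
%OS = 100·exp(−πζ/√(1−ζ²)) = 100·exp(−π·0.7583/√0.425) = 2.59%.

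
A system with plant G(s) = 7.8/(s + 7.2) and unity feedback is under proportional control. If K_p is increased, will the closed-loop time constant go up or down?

Closed-loop pole is at s = −(7.2+K_p·7.8); larger K_p moves it further left, so τ = 1/(7.2+K_p·7.8) decreases.

decrease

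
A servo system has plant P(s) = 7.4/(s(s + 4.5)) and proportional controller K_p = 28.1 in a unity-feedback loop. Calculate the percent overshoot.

60.9%

From 1 + K_pP(s) = 0: s² + 4.5s + 207.9 = 0 ⇒ ω_n = 14.42, ζ = 0.156.
%OS = 100·exp(−πζ/√(1−ζ²)) = 100·exp(−π·0.156/√0.9757) = 60.9%.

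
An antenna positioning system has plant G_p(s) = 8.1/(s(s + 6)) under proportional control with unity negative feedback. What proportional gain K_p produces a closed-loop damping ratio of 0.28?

K_p = 14.2

Closed-loop characteristic equation: s² + 6s + K_p·8.1 = 0.
So ω_n = √(8.1K_p) and 2ζω_n = 6, giving ζ = 6/(2√(8.1K_p)).
Setting ζ = 0.28: √(8.1K_p) = 6/(2·0.28) = 10.71, so K_p = 114.8/8.1 = 14.2.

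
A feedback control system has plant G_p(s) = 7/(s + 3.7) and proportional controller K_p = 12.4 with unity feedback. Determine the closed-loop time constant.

Closed-loop transfer function: T(s) = K_p·G_p(s)/(1 + K_p·G_p(s)) = 86.8/(s + 3.7 + 86.8) = 86.8/(s + 90.5).
Time constant τ = 1/90.5 = 0.011 s.

τ = 0.011 s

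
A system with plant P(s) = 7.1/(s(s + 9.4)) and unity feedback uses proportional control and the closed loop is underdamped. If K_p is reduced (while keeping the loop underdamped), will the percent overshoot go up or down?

decrease

ζ = 9.4/(2√(7.1K_p)) rises as K_p falls; higher damping means less overshoot.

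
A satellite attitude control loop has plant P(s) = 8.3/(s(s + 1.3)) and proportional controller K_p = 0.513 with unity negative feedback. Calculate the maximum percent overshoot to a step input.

35.3%

Closed-loop characteristic equation: s² + 1.3s + 4.258 = 0, so ω_n = 2.063 rad/s and ζ = 1.3/(2·2.063) = 0.315.
%OS = 100·exp(−πζ/√(1−ζ²)) = 100·exp(−π·0.315/√0.9008) = 35.3%.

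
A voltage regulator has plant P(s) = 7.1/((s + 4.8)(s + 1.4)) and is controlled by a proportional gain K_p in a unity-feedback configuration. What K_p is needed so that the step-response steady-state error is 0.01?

For a type-0 loop with proportional control, e_ss = 1/(1 + K_p·P(0)).
P(0) = 1.057. Require 1/(1 + K_p·1.057) = 0.01, so 1 + 1.057·K_p = 100.
K_p = (100 − 1)/1.057 = 93.7.

K_p = 93.7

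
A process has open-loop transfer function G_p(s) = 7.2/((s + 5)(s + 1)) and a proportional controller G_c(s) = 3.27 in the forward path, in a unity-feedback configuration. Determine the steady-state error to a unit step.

0.175

The loop is type 0. Static position error constant K_pos = G_c(0)·G_p(0) = 3.27·1.44 = 4.709.
Steady-state error to a unit step: e_ss = 1/(1+K_pos) = 1/5.709 = 0.175.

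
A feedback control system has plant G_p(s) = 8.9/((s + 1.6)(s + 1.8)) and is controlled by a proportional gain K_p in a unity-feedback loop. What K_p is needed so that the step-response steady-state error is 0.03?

For a type-0 loop with proportional control, e_ss = 1/(1 + K_p·G_p(0)).
G_p(0) = 3.09. Require 1/(1 + K_p·3.09) = 0.03, so 1 + 3.09·K_p = 33.33.
K_p = (33.33 − 1)/3.09 = 10.5.

K_p = 10.5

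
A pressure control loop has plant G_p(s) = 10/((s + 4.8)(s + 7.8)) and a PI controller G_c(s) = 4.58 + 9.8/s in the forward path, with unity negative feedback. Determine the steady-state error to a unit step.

0

The open loop G_c(s)G_p(s) has a pole at the origin (type 1), so the static position error constant is infinite and e_ss = 1/(1+∞) = 0.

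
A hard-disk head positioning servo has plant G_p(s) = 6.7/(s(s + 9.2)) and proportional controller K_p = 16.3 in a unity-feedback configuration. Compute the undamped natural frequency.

With unity feedback the closed-loop characteristic equation is s² + 9.2s + 16.3·6.7 = s² + 9.2s + 109.2 = 0.
So ω_n² = 109.2 ⇒ ω_n = 10.45 rad/s, and ζ = 9.2/(2ω_n) = 0.44.

ω_n = 10.5 rad/s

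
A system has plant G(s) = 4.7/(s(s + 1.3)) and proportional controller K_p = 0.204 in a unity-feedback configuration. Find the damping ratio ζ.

ζ = 0.664

With unity feedback the closed-loop characteristic equation is s² + 1.3s + 0.204·4.7 = s² + 1.3s + 0.9588 = 0.
So ω_n² = 0.9588 ⇒ ω_n = 0.9792 rad/s, and ζ = 1.3/(2ω_n) = 0.664.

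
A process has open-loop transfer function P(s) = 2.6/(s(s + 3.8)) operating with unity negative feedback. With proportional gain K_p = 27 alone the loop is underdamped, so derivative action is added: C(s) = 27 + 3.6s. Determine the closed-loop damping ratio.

ζ = 0.785

Forward path: (27 + 3.6s)·2.6/(s(s+3.8)). The closed-loop characteristic equation is s² + (3.8 + 2.6·3.6)s + 2.6·27 = 0.
That is s² + 13.16s + 70.2 = 0, so ω_n = 8.379 rad/s and ζ = 13.16/(2·8.379) = 0.7853.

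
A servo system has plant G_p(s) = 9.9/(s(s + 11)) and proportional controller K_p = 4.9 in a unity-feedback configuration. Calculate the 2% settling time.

T_s ≈ 0.727 s

Closed-loop characteristic equation: s² + 11s + 48.51 = 0, so ω_n = 6.965 rad/s and ζ = 11/(2·6.965) = 0.7897.
2% settling time T_s ≈ 4/(ζω_n) = 4/5.5 = 0.727 s.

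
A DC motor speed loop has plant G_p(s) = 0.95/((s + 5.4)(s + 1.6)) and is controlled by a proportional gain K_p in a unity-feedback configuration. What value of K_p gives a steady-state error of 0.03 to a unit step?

For a type-0 loop with proportional control, e_ss = 1/(1 + K_p·G_p(0)).
G_p(0) = 0.11. Require 1/(1 + K_p·0.11) = 0.03, so 1 + 0.11·K_p = 33.33.
K_p = (33.33 − 1)/0.11 = 294.

K_p = 294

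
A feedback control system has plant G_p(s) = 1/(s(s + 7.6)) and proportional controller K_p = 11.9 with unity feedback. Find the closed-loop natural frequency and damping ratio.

1 + K_p·G_p(s) = 0 gives s² + 7.6s + 11.9 = 0.
So ω_n² = 11.9 ⇒ ω_n = 3.45 rad/s, and ζ = 7.6/(2ω_n) = 1.1.

ω_n = 3.45 rad/s, ζ = 1.1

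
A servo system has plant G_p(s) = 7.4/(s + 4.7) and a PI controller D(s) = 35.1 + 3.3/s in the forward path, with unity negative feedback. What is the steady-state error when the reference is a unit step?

0

The open loop D(s)G_p(s) has a pole at the origin (type 1), so the static position error constant is infinite and e_ss = 1/(1+∞) = 0.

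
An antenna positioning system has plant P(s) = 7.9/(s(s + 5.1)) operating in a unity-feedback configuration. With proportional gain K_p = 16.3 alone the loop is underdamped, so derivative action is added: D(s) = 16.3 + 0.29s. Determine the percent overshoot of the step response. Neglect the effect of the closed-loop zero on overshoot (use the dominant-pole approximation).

Forward path: (16.3 + 0.29s)·7.9/(s(s+5.1)). The closed-loop characteristic equation is s² + (5.1 + 7.9·0.29)s + 7.9·16.3 = 0.
That is s² + 7.391s + 128.8 = 0, so ω_n = 11.35 rad/s and ζ = 7.391/(2·11.35) = 0.3257.
%OS = 100·exp(−πζ/√(1−ζ²)) = 33.9%.

33.9%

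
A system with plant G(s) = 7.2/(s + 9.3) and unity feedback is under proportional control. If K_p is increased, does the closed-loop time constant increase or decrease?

Closed-loop pole is at s = −(9.3+K_p·7.2); larger K_p moves it further left, so τ = 1/(9.3+K_p·7.2) decreases.

decrease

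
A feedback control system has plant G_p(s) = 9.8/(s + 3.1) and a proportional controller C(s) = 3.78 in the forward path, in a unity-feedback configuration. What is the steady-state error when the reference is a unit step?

The loop is type 0. Static position error constant K_pos = C(0)·G_p(0) = 3.78·3.161 = 11.95.
Steady-state error to a unit step: e_ss = 1/(1+K_pos) = 1/12.95 = 0.0772.

0.0772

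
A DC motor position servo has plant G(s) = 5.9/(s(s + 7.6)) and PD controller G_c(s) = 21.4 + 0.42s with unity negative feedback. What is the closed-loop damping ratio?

Forward path: (21.4 + 0.42s)·5.9/(s(s+7.6)). The closed-loop characteristic equation is s² + (7.6 + 5.9·0.42)s + 5.9·21.4 = 0.
That is s² + 10.08s + 126.3 = 0, so ω_n = 11.24 rad/s and ζ = 10.08/(2·11.24) = 0.4484.

ζ = 0.448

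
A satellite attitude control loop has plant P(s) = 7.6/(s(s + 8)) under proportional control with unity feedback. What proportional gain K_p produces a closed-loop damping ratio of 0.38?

Closed-loop characteristic equation: s² + 8s + K_p·7.6 = 0.
So ω_n = √(7.6K_p) and 2ζω_n = 8, giving ζ = 8/(2√(7.6K_p)).
Setting ζ = 0.38: √(7.6K_p) = 8/(2·0.38) = 10.53, so K_p = 110.8/7.6 = 14.6.

K_p = 14.6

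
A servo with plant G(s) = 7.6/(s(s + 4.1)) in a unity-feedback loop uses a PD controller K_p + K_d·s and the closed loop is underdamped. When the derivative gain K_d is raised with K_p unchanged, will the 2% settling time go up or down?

Characteristic equation s² + (4.1 + 7.6K_d)s + 7.6K_p = 0: raising K_d increases ζω_n = (4.1+7.6K_d)/2 while the loop stays underdamped, so T_s ≈ 4/(ζω_n) decreases.

decrease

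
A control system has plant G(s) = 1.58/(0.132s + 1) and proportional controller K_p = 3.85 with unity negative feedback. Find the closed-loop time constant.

τ = 0.0186 s

Closed loop: T(s) = K_p·G/(1+K_p·G) = 6.083/(0.132s + 1 + 6.083), with pole at s = −(1 + 6.083)/0.132 = −53.66.
Closed-loop time constant τ = 1/53.66 = 0.0186 s.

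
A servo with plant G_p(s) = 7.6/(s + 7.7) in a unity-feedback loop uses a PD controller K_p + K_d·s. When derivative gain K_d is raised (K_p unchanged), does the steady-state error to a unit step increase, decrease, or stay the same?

K_d affects only the transient (the s-coefficient); the DC loop gain, and hence e_ss, depends only on K_p.

unchanged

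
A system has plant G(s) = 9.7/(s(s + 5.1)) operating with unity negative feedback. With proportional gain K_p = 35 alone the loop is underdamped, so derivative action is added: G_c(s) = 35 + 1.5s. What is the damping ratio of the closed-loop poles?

ζ = 0.533

Forward path: (35 + 1.5s)·9.7/(s(s+5.1)). The closed-loop characteristic equation is s² + (5.1 + 9.7·1.5)s + 9.7·35 = 0.
That is s² + 19.65s + 339.5 = 0, so ω_n = 18.43 rad/s and ζ = 19.65/(2·18.43) = 0.5332.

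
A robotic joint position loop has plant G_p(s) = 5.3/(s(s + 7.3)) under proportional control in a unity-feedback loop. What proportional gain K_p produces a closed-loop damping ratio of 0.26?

Closed-loop characteristic equation: s² + 7.3s + K_p·5.3 = 0.
So ω_n = √(5.3K_p) and 2ζω_n = 7.3, giving ζ = 7.3/(2√(5.3K_p)).
Setting ζ = 0.26: √(5.3K_p) = 7.3/(2·0.26) = 14.04, so K_p = 197.1/5.3 = 37.2.

K_p = 37.2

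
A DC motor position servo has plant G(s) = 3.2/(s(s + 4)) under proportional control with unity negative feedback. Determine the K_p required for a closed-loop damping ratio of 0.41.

Closed-loop characteristic equation: s² + 4s + K_p·3.2 = 0.
So ω_n = √(3.2K_p) and 2ζω_n = 4, giving ζ = 4/(2√(3.2K_p)).
Setting ζ = 0.41: √(3.2K_p) = 4/(2·0.41) = 4.878, so K_p = 23.8/3.2 = 7.44.

K_p = 7.44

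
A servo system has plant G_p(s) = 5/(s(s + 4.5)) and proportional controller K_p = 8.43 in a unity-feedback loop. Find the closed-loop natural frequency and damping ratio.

1 + K_p·G_p(s) = 0 gives s² + 4.5s + 42.15 = 0.
Matching s² + 2ζω_n s + ω_n²: ω_n = √42.15 = 6.492 rad/s and 2ζω_n = 4.5, so ζ = 4.5/(2·6.492) = 0.347.

ω_n = 6.49 rad/s, ζ = 0.347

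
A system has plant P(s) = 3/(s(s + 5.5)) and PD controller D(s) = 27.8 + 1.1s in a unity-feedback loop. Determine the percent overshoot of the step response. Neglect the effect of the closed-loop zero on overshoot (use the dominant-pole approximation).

Forward path: (27.8 + 1.1s)·3/(s(s+5.5)). The closed-loop characteristic equation is s² + (5.5 + 3·1.1)s + 3·27.8 = 0.
That is s² + 8.8s + 83.4 = 0, so ω_n = 9.132 rad/s and ζ = 8.8/(2·9.132) = 0.4818.
%OS = 100·exp(−πζ/√(1−ζ²)) = 17.8%.

17.8%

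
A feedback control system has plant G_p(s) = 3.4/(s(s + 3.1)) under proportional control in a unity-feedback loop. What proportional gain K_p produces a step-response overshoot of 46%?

K_p = 12.3

From %OS = 100·exp(−πζ/√(1−ζ²)) = 46%, ζ = −ln(0.46)/√(π²+ln²(0.46)) = 0.24.
Characteristic equation s² + 3.1s + 3.4K_p = 0 gives ζ = 3.1/(2√(3.4K_p)).
Setting ζ = 0.24: √(3.4K_p) = 3.1/(2·0.24) = 6.46, so K_p = 41.73/3.4 = 12.3.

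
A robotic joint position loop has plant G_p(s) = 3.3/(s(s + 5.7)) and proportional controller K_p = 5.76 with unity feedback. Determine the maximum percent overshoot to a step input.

6.63%

From 1 + K_pG_p(s) = 0: s² + 5.7s + 19.01 = 0 ⇒ ω_n = 4.36, ζ = 0.6537.
%OS = 100·exp(−πζ/√(1−ζ²)) = 100·exp(−π·0.6537/√0.5727) = 6.63%.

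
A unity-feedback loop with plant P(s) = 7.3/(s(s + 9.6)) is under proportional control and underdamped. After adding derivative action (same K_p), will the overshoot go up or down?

decrease

The derivative term adds K·K_d to the s-coefficient of the characteristic equation, raising 2ζω_n while ω_n is unchanged; ζ increases, so overshoot decreases.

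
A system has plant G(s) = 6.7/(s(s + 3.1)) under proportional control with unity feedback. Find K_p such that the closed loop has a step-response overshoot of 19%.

From %OS = 100·exp(−πζ/√(1−ζ²)) = 19%, ζ = −ln(0.19)/√(π²+ln²(0.19)) = 0.4673.
Characteristic equation s² + 3.1s + 6.7K_p = 0 gives ζ = 3.1/(2√(6.7K_p)).
Setting ζ = 0.4673: √(6.7K_p) = 3.1/(2·0.4673) = 3.317, so K_p = 11/6.7 = 1.64.

K_p = 1.64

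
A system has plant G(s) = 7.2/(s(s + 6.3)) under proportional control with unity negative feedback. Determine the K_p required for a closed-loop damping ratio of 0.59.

Closed-loop characteristic equation: s² + 6.3s + K_p·7.2 = 0.
So ω_n = √(7.2K_p) and 2ζω_n = 6.3, giving ζ = 6.3/(2√(7.2K_p)).
Setting ζ = 0.59: √(7.2K_p) = 6.3/(2·0.59) = 5.339, so K_p = 28.5/7.2 = 3.96.

K_p = 3.96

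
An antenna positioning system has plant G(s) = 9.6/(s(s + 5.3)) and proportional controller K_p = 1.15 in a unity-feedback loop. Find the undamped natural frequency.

The closed-loop denominator is s(s+5.3) + 1.15·9.6 = s² + 5.3s + 11.04.
So ω_n² = 11.04 ⇒ ω_n = 3.323 rad/s, and ζ = 5.3/(2ω_n) = 0.798.

ω_n = 3.32 rad/s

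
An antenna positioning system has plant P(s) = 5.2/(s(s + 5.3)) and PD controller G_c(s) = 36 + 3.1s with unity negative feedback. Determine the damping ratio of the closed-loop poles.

Forward path: (36 + 3.1s)·5.2/(s(s+5.3)). The closed-loop characteristic equation is s² + (5.3 + 5.2·3.1)s + 5.2·36 = 0.
That is s² + 21.42s + 187.2 = 0, so ω_n = 13.68 rad/s and ζ = 21.42/(2·13.68) = 0.7828.

ζ = 0.783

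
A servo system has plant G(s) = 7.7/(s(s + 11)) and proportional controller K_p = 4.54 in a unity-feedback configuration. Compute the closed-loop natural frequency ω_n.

ω_n = 5.91 rad/s

With unity feedback the closed-loop characteristic equation is s² + 11s + 4.54·7.7 = s² + 11s + 34.96 = 0.
Matching s² + 2ζω_n s + ω_n²: ω_n = √34.96 = 5.913 rad/s and 2ζω_n = 11, so ζ = 11/(2·5.913) = 0.93.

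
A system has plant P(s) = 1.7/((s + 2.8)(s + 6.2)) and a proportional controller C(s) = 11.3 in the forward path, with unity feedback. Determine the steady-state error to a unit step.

The loop is type 0. Static position error constant K_pos = C(0)·P(0) = 11.3·0.09793 = 1.107.
Steady-state error to a unit step: e_ss = 1/(1+K_pos) = 1/2.107 = 0.475.

0.475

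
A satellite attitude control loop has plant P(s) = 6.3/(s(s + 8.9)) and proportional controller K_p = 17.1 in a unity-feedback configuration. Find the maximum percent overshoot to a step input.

The closed-loop denominator s² + 8.9s + 107.7 gives ω_n = √107.7 = 10.38 and ζ = 8.9/(2ω_n) = 0.4287.
%OS = 100·exp(−πζ/√(1−ζ²)) = 100·exp(−π·0.4287/√0.8162) = 22.5%.

22.5%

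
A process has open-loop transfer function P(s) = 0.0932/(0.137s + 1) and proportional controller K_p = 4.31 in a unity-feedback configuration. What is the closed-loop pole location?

s = -10.23

Closed loop: T(s) = K_p·P/(1+K_p·P) = 0.4017/(0.137s + 1 + 0.4017), with pole at s = −(1 + 0.4017)/0.137 = −10.23.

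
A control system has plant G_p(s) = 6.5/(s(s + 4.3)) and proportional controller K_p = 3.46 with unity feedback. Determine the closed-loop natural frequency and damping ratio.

1 + K_p·G_p(s) = 0 gives s² + 4.3s + 22.49 = 0.
So ω_n² = 22.49 ⇒ ω_n = 4.742 rad/s, and ζ = 4.3/(2ω_n) = 0.453.

ω_n = 4.74 rad/s, ζ = 0.453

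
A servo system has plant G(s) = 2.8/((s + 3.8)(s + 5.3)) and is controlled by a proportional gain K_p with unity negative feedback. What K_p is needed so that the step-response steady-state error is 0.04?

The loop is type 0, so e_ss(step) = 1/(1 + K_pos) with K_pos = K_p·G(0).
G(0) = 0.139. Require 1/(1 + K_p·0.139) = 0.04, so 1 + 0.139·K_p = 25.
K_p = (25 − 1)/0.139 = 173.

K_p = 173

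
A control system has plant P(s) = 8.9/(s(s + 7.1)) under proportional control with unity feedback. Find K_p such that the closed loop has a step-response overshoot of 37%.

From %OS = 100·exp(−πζ/√(1−ζ²)) = 37%, ζ = −ln(0.37)/√(π²+ln²(0.37)) = 0.3017.
Characteristic equation s² + 7.1s + 8.9K_p = 0 gives ζ = 7.1/(2√(8.9K_p)).
Setting ζ = 0.3017: √(8.9K_p) = 7.1/(2·0.3017) = 11.77, so K_p = 138.4/8.9 = 15.6.

K_p = 15.6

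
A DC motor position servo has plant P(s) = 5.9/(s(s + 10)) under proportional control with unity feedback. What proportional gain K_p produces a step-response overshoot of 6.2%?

From %OS = 100·exp(−πζ/√(1−ζ²)) = 6.2%, ζ = −ln(0.062)/√(π²+ln²(0.062)) = 0.6628.
Characteristic equation s² + 10s + 5.9K_p = 0 gives ζ = 10/(2√(5.9K_p)).
Setting ζ = 0.6628: √(5.9K_p) = 10/(2·0.6628) = 7.544, so K_p = 56.91/5.9 = 9.65.

K_p = 9.65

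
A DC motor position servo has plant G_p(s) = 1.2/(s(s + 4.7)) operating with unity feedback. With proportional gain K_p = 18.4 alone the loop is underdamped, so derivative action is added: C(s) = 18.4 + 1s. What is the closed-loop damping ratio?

ζ = 0.628

Forward path: (18.4 + 1s)·1.2/(s(s+4.7)). The closed-loop characteristic equation is s² + (4.7 + 1.2·1)s + 1.2·18.4 = 0.
That is s² + 5.9s + 22.08 = 0, so ω_n = 4.699 rad/s and ζ = 5.9/(2·4.699) = 0.6278.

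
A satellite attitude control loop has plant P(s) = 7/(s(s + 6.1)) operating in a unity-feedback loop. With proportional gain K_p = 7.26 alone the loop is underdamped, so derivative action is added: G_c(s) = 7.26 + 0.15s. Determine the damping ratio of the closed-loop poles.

ζ = 0.501

Forward path: (7.26 + 0.15s)·7/(s(s+6.1)). The closed-loop characteristic equation is s² + (6.1 + 7·0.15)s + 7·7.26 = 0.
That is s² + 7.15s + 50.82 = 0, so ω_n = 7.129 rad/s and ζ = 7.15/(2·7.129) = 0.5015.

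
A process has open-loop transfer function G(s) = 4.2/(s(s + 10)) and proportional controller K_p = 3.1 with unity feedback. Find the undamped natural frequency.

The closed-loop denominator is s(s+10) + 3.1·4.2 = s² + 10s + 13.02.
So ω_n² = 13.02 ⇒ ω_n = 3.608 rad/s, and ζ = 10/(2ω_n) = 1.39.

ω_n = 3.61 rad/s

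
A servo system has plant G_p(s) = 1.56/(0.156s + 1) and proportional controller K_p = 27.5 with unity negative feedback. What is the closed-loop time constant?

τ = 0.00355 s

Closed loop: T(s) = K_p·G_p/(1+K_p·G_p) = 42.9/(0.156s + 1 + 42.9), with pole at s = −(1 + 42.9)/0.156 = −281.4.
Closed-loop time constant τ = 1/281.4 = 0.00355 s.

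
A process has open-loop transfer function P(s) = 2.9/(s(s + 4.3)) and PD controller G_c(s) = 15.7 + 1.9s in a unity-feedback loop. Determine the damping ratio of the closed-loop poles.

ζ = 0.727

Forward path: (15.7 + 1.9s)·2.9/(s(s+4.3)). The closed-loop characteristic equation is s² + (4.3 + 2.9·1.9)s + 2.9·15.7 = 0.
That is s² + 9.81s + 45.53 = 0, so ω_n = 6.748 rad/s and ζ = 9.81/(2·6.748) = 0.7269.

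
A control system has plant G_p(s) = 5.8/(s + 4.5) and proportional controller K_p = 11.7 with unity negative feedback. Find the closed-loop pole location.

s = -72.36

Closed-loop transfer function: T(s) = K_p·G_p(s)/(1 + K_p·G_p(s)) = 67.86/(s + 4.5 + 67.86) = 67.86/(s + 72.36).
The closed-loop pole is at s = −72.36.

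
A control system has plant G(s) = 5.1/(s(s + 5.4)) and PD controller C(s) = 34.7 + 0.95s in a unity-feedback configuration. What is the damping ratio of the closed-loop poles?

Forward path: (34.7 + 0.95s)·5.1/(s(s+5.4)). The closed-loop characteristic equation is s² + (5.4 + 5.1·0.95)s + 5.1·34.7 = 0.
That is s² + 10.25s + 177 = 0, so ω_n = 13.3 rad/s and ζ = 10.25/(2·13.3) = 0.3851.

ζ = 0.385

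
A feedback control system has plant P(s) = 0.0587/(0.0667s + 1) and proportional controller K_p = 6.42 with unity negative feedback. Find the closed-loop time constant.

Closed loop: T(s) = K_p·P/(1+K_p·P) = 0.3769/(0.0667s + 1 + 0.3769), with pole at s = −(1 + 0.3769)/0.0667 = −20.64.
Closed-loop time constant τ = 1/20.64 = 0.0484 s.

τ = 0.0484 s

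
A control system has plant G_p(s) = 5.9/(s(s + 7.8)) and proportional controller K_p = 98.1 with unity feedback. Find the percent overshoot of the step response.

The closed-loop denominator s² + 7.8s + 578.8 gives ω_n = √578.8 = 24.06 and ζ = 7.8/(2ω_n) = 0.1621.
%OS = 100·exp(−πζ/√(1−ζ²)) = 100·exp(−π·0.1621/√0.9737) = 59.7%.

59.7%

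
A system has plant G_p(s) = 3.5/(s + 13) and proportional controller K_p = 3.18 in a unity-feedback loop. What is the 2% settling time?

T_s ≈ 0.166 s

Closed-loop transfer function: T(s) = K_p·G_p(s)/(1 + K_p·G_p(s)) = 11.13/(s + 13 + 11.13) = 11.13/(s + 24.13).
Time constant τ = 1/24.13 = 0.04144 s, so the 2% settling time is about 4τ = 0.166 s.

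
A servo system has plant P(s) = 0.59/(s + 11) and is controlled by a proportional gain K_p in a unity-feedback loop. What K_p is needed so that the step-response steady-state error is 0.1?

Steady-state error for a unit step on this type-0 loop is 1/(1 + K_p·P(0)).
P(0) = 0.05364. Require 1/(1 + K_p·0.05364) = 0.1, so 1 + 0.05364·K_p = 10.
K_p = (10 − 1)/0.05364 = 168.

K_p = 168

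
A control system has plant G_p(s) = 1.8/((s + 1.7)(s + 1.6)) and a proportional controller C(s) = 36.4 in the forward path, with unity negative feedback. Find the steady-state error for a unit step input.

0.0399

The loop is type 0. Static position error constant K_pos = C(0)·G_p(0) = 36.4·0.6618 = 24.09.
Steady-state error to a unit step: e_ss = 1/(1+K_pos) = 1/25.09 = 0.0399.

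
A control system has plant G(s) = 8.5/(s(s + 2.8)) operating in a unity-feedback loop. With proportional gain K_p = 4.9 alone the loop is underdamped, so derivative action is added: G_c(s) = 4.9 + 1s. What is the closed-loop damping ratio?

Forward path: (4.9 + 1s)·8.5/(s(s+2.8)). The closed-loop characteristic equation is s² + (2.8 + 8.5·1)s + 8.5·4.9 = 0.
That is s² + 11.3s + 41.65 = 0, so ω_n = 6.454 rad/s and ζ = 11.3/(2·6.454) = 0.8755.

ζ = 0.875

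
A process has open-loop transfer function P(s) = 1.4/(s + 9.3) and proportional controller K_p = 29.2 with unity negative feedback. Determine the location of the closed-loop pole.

s = -50.18

Closed-loop transfer function: T(s) = K_p·P(s)/(1 + K_p·P(s)) = 40.88/(s + 9.3 + 40.88) = 40.88/(s + 50.18).
The closed-loop pole is at s = −50.18.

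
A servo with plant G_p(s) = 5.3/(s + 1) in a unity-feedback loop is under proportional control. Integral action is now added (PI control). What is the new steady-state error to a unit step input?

The integrator makes K_pos = lim_{s→0} C(s)G(s) infinite, so e_ss = 1/(1+K_pos) = 0.

0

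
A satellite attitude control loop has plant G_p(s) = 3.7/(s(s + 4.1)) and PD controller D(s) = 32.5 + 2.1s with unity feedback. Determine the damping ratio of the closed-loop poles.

Forward path: (32.5 + 2.1s)·3.7/(s(s+4.1)). The closed-loop characteristic equation is s² + (4.1 + 3.7·2.1)s + 3.7·32.5 = 0.
That is s² + 11.87s + 120.2 = 0, so ω_n = 10.97 rad/s and ζ = 11.87/(2·10.97) = 0.5412.

ζ = 0.541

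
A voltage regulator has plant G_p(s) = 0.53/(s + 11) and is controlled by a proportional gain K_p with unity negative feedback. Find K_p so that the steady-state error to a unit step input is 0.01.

K_p = 2050

Steady-state error for a unit step on this type-0 loop is 1/(1 + K_p·G_p(0)).
G_p(0) = 0.04818. Require 1/(1 + K_p·0.04818) = 0.01, so 1 + 0.04818·K_p = 100.
K_p = (100 − 1)/0.04818 = 2050.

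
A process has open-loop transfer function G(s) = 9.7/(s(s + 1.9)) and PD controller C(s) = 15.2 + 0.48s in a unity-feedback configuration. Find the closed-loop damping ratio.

ζ = 0.27

Forward path: (15.2 + 0.48s)·9.7/(s(s+1.9)). The closed-loop characteristic equation is s² + (1.9 + 9.7·0.48)s + 9.7·15.2 = 0.
That is s² + 6.556s + 147.4 = 0, so ω_n = 12.14 rad/s and ζ = 6.556/(2·12.14) = 0.27.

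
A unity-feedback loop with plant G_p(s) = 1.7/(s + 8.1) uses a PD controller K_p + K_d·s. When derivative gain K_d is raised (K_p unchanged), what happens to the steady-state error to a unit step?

unchanged

At s = 0 the derivative term contributes nothing: C(0) = K_p regardless of K_d, so K_pos = K_p·G_p(0) and e_ss are unchanged.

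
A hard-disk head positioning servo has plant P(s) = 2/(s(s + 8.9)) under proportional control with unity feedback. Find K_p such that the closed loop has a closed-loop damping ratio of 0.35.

K_p = 80.8

Closed-loop characteristic equation: s² + 8.9s + K_p·2 = 0.
So ω_n = √(2K_p) and 2ζω_n = 8.9, giving ζ = 8.9/(2√(2K_p)).
Setting ζ = 0.35: √(2K_p) = 8.9/(2·0.35) = 12.71, so K_p = 161.7/2 = 80.8.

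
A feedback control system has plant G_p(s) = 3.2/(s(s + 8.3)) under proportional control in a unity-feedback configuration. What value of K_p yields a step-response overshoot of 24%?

From %OS = 100·exp(−πζ/√(1−ζ²)) = 24%, ζ = −ln(0.24)/√(π²+ln²(0.24)) = 0.4136.
Characteristic equation s² + 8.3s + 3.2K_p = 0 gives ζ = 8.3/(2√(3.2K_p)).
Setting ζ = 0.4136: √(3.2K_p) = 8.3/(2·0.4136) = 10.03, so K_p = 100.7/3.2 = 31.5.

K_p = 31.5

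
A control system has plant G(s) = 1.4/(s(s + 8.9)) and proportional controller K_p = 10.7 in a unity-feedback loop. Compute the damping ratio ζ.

ζ = 1.15

The closed-loop denominator is s(s+8.9) + 10.7·1.4 = s² + 8.9s + 14.98.
Matching s² + 2ζω_n s + ω_n²: ω_n = √14.98 = 3.87 rad/s and 2ζω_n = 8.9, so ζ = 8.9/(2·3.87) = 1.15.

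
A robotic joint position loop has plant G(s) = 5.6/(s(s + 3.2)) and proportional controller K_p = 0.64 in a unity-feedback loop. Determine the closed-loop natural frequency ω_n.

With unity feedback the closed-loop characteristic equation is s² + 3.2s + 0.64·5.6 = s² + 3.2s + 3.584 = 0.
So ω_n² = 3.584 ⇒ ω_n = 1.893 rad/s, and ζ = 3.2/(2ω_n) = 0.845.

ω_n = 1.89 rad/s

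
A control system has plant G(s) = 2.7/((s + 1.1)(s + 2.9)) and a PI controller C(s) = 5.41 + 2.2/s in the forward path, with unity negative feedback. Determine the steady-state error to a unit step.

The open loop C(s)G(s) has a pole at the origin (type 1), so the static position error constant is infinite and e_ss = 1/(1+∞) = 0.

0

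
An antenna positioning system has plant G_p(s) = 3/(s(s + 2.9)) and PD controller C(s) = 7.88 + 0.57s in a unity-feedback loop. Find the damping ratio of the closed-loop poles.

Forward path: (7.88 + 0.57s)·3/(s(s+2.9)). The closed-loop characteristic equation is s² + (2.9 + 3·0.57)s + 3·7.88 = 0.
That is s² + 4.61s + 23.64 = 0, so ω_n = 4.862 rad/s and ζ = 4.61/(2·4.862) = 0.4741.

ζ = 0.474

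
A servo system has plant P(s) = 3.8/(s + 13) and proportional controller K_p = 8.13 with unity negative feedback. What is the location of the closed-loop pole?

s = -43.89

Closed-loop transfer function: T(s) = K_p·P(s)/(1 + K_p·P(s)) = 30.89/(s + 13 + 30.89) = 30.89/(s + 43.89).
The closed-loop pole is at s = −43.89.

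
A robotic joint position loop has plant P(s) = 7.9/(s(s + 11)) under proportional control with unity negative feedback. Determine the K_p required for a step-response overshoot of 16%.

K_p = 15.1

From %OS = 100·exp(−πζ/√(1−ζ²)) = 16%, ζ = −ln(0.16)/√(π²+ln²(0.16)) = 0.5039.
Characteristic equation s² + 11s + 7.9K_p = 0 gives ζ = 11/(2√(7.9K_p)).
Setting ζ = 0.5039: √(7.9K_p) = 11/(2·0.5039) = 10.92, so K_p = 119.1/7.9 = 15.1.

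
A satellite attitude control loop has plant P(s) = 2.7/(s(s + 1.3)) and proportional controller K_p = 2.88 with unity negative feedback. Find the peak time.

T_p = 1.16 s

The closed-loop denominator s² + 1.3s + 7.776 gives ω_n = √7.776 = 2.789 and ζ = 1.3/(2ω_n) = 0.2331.
Damped frequency ω_d = ω_n√(1−ζ²) = 2.712 rad/s, so peak time T_p = π/ω_d = 1.16 s.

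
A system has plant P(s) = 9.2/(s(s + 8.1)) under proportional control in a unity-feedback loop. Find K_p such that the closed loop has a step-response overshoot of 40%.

K_p = 22.7

From %OS = 100·exp(−πζ/√(1−ζ²)) = 40%, ζ = −ln(0.4)/√(π²+ln²(0.4)) = 0.28.
Characteristic equation s² + 8.1s + 9.2K_p = 0 gives ζ = 8.1/(2√(9.2K_p)).
Setting ζ = 0.28: √(9.2K_p) = 8.1/(2·0.28) = 14.46, so K_p = 209.2/9.2 = 22.7.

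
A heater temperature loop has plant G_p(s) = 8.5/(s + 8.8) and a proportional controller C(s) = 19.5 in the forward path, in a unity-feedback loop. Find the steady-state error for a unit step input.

0.0504

The loop is type 0. Static position error constant K_pos = C(0)·G_p(0) = 19.5·0.9659 = 18.84.
Steady-state error to a unit step: e_ss = 1/(1+K_pos) = 1/19.84 = 0.0504.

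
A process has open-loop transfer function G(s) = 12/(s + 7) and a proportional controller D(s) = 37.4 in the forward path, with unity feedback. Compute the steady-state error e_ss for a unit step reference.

The loop is type 0. Static position error constant K_pos = D(0)·G(0) = 37.4·1.714 = 64.11.
Steady-state error to a unit step: e_ss = 1/(1+K_pos) = 1/65.11 = 0.0154.

0.0154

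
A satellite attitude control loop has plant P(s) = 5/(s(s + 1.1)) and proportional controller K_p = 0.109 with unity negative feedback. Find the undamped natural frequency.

With unity feedback the closed-loop characteristic equation is s² + 1.1s + 0.109·5 = s² + 1.1s + 0.545 = 0.
So ω_n² = 0.545 ⇒ ω_n = 0.7382 rad/s, and ζ = 1.1/(2ω_n) = 0.745.

ω_n = 0.738 rad/s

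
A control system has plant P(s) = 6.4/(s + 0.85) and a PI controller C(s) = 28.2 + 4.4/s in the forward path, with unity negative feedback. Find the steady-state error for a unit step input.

0

The open loop C(s)P(s) has a pole at the origin (type 1), so the static position error constant is infinite and e_ss = 1/(1+∞) = 0.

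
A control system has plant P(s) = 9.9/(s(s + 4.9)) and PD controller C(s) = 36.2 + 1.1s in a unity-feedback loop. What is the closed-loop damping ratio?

Forward path: (36.2 + 1.1s)·9.9/(s(s+4.9)). The closed-loop characteristic equation is s² + (4.9 + 9.9·1.1)s + 9.9·36.2 = 0.
That is s² + 15.79s + 358.4 = 0, so ω_n = 18.93 rad/s and ζ = 15.79/(2·18.93) = 0.417.

ζ = 0.417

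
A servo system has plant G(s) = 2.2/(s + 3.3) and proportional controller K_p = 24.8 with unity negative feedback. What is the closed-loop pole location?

s = -57.86

Closed-loop transfer function: T(s) = K_p·G(s)/(1 + K_p·G(s)) = 54.56/(s + 3.3 + 54.56) = 54.56/(s + 57.86).
The closed-loop pole is at s = −57.86.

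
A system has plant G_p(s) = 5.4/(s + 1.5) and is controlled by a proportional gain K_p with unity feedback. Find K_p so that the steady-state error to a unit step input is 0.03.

Steady-state error for a unit step on this type-0 loop is 1/(1 + K_p·G_p(0)).
G_p(0) = 3.6. Require 1/(1 + K_p·3.6) = 0.03, so 1 + 3.6·K_p = 33.33.
K_p = (33.33 − 1)/3.6 = 8.98.

K_p = 8.98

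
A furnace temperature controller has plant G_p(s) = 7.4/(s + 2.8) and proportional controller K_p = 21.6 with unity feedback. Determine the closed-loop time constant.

τ = 0.00615 s

Closed-loop transfer function: T(s) = K_p·G_p(s)/(1 + K_p·G_p(s)) = 159.8/(s + 2.8 + 159.8) = 159.8/(s + 162.6).
Time constant τ = 1/162.6 = 0.00615 s.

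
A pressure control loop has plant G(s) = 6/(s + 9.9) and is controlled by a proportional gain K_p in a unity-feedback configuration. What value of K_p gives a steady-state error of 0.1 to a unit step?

Steady-state error for a unit step on this type-0 loop is 1/(1 + K_p·G(0)).
G(0) = 0.6061. Require 1/(1 + K_p·0.6061) = 0.1, so 1 + 0.6061·K_p = 10.
K_p = (10 − 1)/0.6061 = 14.8.

K_p = 14.8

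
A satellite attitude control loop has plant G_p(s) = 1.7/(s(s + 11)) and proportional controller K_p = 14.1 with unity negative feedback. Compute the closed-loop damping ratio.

ζ = 1.12

The closed-loop denominator is s(s+11) + 14.1·1.7 = s² + 11s + 23.97.
Matching s² + 2ζω_n s + ω_n²: ω_n = √23.97 = 4.896 rad/s and 2ζω_n = 11, so ζ = 11/(2·4.896) = 1.12.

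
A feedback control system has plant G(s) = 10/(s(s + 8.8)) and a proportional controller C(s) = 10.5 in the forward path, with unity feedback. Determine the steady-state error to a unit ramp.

0.0838

The loop has one pole at the origin (type 1). Velocity error constant K_v = lim_{s→0} s·C(s)G(s) = 10.5·10/8.8 = 11.93.
Steady-state error to a unit ramp: e_ss = 1/K_v = 0.0838.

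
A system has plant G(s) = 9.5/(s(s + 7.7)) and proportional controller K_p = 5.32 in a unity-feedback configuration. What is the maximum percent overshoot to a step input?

13.2%

The closed-loop denominator s² + 7.7s + 50.54 gives ω_n = √50.54 = 7.109 and ζ = 7.7/(2ω_n) = 0.5416.
%OS = 100·exp(−πζ/√(1−ζ²)) = 100·exp(−π·0.5416/√0.7067) = 13.2%.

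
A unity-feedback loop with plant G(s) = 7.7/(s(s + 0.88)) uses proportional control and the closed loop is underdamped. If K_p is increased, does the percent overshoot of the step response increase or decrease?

increase

Characteristic equation s² + 0.88s + K_p·7.7 = 0: raising K_p raises ω_n while 2ζω_n = 0.88 is fixed, so ζ falls and overshoot grows.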